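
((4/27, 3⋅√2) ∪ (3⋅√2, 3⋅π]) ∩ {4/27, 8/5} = {8/5}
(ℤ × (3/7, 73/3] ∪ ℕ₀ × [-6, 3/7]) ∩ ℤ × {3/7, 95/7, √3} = (ℕ₀ × {3/7}) ∪ (ℤ × {95/7, √3})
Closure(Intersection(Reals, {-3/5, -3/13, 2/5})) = {-3/5, -3/13, 2/5}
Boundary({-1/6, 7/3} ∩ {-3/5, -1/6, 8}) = {-1/6}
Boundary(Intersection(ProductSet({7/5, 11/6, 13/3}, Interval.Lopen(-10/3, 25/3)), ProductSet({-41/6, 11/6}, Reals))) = ProductSet({11/6}, Interval(-10/3, 25/3))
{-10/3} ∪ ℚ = ℚ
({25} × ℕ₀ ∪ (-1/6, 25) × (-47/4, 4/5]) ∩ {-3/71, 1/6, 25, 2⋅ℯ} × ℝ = ({25} × ℕ₀) ∪ ({-3/71, 1/6, 2⋅ℯ} × (-47/4, 4/5])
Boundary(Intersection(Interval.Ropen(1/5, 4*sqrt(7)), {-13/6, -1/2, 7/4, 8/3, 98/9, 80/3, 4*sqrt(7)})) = {7/4, 8/3}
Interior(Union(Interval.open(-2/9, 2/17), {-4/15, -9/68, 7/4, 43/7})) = Interval.open(-2/9, 2/17)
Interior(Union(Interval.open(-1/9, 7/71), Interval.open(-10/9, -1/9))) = Union(Interval.open(-10/9, -1/9), Interval.open(-1/9, 7/71))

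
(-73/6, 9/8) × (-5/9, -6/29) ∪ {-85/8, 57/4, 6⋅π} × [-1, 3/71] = ((-73/6, 9/8) × (-5/9, -6/29)) ∪ ({-85/8, 57/4, 6⋅π} × [-1, 3/71])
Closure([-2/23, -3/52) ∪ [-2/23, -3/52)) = [-2/23, -3/52]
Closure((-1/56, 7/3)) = [-1/56, 7/3]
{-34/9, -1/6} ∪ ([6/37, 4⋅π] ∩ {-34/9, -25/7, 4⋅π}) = {-34/9, -1/6, 4⋅π}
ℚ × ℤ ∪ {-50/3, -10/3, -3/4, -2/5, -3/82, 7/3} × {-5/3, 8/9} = (ℚ × ℤ) ∪ ({-50/3, -10/3, -3/4, -2/5, -3/82, 7/3} × {-5/3, 8/9})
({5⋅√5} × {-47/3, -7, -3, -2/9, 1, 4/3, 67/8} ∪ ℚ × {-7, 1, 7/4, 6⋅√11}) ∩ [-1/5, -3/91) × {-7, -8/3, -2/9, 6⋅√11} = (ℚ ∩ [-1/5, -3/91)) × {-7, 6⋅√11}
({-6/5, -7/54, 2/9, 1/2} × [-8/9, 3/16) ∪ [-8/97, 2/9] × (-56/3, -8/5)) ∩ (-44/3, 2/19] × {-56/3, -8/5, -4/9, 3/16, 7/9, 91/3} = {-6/5, -7/54} × {-4/9}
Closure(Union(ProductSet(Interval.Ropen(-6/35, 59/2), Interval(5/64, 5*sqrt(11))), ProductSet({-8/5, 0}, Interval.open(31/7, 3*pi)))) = Union(ProductSet({-8/5}, Interval(31/7, 3*pi)), ProductSet({-8/5, 0}, Interval.open(31/7, 3*pi)), ProductSet(Interval(-6/35, 59/2), Interval(5/64, 5*sqrt(11))))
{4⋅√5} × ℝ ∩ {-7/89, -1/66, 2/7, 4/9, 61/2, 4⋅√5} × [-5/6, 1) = {4⋅√5} × [-5/6, 1)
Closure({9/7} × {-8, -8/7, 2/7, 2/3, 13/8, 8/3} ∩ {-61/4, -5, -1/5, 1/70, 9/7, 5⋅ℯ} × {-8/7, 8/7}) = {9/7} × {-8/7}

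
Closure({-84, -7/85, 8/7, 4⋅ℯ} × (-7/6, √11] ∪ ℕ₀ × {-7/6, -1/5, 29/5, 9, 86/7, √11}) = (ℕ₀ × {-7/6, -1/5, 29/5, 9, 86/7, √11}) ∪ ({-84, -7/85, 8/7, 4⋅ℯ} × [-7/6, √11])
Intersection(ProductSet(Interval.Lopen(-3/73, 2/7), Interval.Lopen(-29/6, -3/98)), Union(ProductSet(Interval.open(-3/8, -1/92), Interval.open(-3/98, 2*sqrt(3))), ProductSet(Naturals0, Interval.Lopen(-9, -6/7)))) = ProductSet(Range(0, 1, 1), Interval.Lopen(-29/6, -6/7))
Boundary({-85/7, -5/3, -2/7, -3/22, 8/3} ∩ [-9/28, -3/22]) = {-2/7, -3/22}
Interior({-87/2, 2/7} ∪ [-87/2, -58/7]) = (-87/2, -58/7)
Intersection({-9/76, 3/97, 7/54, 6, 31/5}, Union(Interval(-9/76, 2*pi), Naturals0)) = {-9/76, 3/97, 7/54, 6, 31/5}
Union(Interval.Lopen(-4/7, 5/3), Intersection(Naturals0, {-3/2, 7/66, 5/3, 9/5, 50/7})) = Interval.Lopen(-4/7, 5/3)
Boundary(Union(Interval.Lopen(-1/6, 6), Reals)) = EmptySet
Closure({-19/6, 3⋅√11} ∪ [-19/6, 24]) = [-19/6, 24]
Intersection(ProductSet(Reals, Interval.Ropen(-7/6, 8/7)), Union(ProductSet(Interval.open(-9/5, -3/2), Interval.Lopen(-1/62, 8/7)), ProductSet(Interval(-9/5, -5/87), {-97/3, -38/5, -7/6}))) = Union(ProductSet(Interval.open(-9/5, -3/2), Interval.open(-1/62, 8/7)), ProductSet(Interval(-9/5, -5/87), {-7/6}))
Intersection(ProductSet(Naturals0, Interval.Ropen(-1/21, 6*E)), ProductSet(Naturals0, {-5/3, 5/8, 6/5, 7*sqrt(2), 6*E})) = ProductSet(Naturals0, {5/8, 6/5, 7*sqrt(2)})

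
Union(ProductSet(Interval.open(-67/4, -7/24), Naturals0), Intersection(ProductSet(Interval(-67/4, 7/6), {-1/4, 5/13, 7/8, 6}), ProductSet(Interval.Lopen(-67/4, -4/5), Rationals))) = Union(ProductSet(Interval.Lopen(-67/4, -4/5), {-1/4, 5/13, 7/8, 6}), ProductSet(Interval.open(-67/4, -7/24), Naturals0))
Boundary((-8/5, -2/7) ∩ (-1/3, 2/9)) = {-1/3, -2/7}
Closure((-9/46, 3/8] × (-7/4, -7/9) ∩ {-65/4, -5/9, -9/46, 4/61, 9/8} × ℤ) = {4/61} × {-1}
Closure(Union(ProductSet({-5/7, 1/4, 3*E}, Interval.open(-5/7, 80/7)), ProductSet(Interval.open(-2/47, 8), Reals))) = Union(ProductSet({-5/7, 3*E}, Interval(-5/7, 80/7)), ProductSet({-5/7, 1/4, 3*E}, Interval.open(-5/7, 80/7)), ProductSet(Interval(-2/47, 8), Reals))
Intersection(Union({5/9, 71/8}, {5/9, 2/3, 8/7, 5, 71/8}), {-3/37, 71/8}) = {71/8}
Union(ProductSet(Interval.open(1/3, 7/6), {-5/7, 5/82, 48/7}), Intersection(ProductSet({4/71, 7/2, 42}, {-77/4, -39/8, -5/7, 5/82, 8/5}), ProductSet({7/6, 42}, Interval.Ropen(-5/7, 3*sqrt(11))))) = Union(ProductSet({42}, {-5/7, 5/82, 8/5}), ProductSet(Interval.open(1/3, 7/6), {-5/7, 5/82, 48/7}))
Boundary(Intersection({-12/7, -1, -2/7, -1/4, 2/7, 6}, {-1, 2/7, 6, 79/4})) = {-1, 2/7, 6}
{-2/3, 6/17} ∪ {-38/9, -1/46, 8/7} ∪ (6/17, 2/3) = {-38/9, -2/3, -1/46, 8/7} ∪ [6/17, 2/3)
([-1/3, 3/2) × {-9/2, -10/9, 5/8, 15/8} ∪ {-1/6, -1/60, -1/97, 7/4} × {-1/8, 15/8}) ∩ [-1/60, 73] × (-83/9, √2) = ({-1/60, -1/97, 7/4} × {-1/8}) ∪ ([-1/60, 3/2) × {-9/2, -10/9, 5/8})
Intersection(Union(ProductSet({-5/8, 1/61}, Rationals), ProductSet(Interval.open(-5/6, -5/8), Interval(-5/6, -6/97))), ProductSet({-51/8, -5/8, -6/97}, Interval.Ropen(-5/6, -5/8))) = ProductSet({-5/8}, Intersection(Interval.Ropen(-5/6, -5/8), Rationals))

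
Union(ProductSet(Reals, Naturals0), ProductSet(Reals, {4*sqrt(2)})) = ProductSet(Reals, Union({4*sqrt(2)}, Naturals0))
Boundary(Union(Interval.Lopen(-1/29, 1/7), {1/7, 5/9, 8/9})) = {-1/29, 1/7, 5/9, 8/9}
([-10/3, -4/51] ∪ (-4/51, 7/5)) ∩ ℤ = {-3, -2, …, 1}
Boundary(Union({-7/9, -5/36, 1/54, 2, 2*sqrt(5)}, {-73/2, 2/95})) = {-73/2, -7/9, -5/36, 1/54, 2/95, 2, 2*sqrt(5)}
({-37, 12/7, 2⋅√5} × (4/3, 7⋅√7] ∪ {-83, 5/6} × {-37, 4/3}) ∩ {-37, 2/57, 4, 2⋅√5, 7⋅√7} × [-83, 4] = {-37, 2⋅√5} × (4/3, 4]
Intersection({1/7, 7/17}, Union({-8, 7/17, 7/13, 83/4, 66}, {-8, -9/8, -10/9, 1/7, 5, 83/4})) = {1/7, 7/17}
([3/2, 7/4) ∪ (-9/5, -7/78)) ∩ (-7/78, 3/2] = {3/2}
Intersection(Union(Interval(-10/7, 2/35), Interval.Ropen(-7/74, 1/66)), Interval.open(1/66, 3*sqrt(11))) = Interval.Lopen(1/66, 2/35)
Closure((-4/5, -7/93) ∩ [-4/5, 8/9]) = [-4/5, -7/93]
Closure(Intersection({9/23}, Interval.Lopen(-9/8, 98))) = {9/23}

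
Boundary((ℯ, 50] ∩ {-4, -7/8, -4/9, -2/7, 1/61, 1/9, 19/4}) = {19/4}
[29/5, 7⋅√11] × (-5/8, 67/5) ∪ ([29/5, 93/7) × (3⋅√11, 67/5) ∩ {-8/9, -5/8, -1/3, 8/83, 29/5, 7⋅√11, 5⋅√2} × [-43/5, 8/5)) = [29/5, 7⋅√11] × (-5/8, 67/5)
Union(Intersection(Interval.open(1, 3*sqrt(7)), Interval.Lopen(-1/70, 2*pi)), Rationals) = Union(Interval(1, 2*pi), Rationals)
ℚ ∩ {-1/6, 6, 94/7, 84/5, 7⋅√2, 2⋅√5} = {-1/6, 6, 94/7, 84/5}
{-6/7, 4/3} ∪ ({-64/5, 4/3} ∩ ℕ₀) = {-6/7, 4/3}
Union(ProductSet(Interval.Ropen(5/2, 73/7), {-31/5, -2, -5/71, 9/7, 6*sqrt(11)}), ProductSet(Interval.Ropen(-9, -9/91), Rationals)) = Union(ProductSet(Interval.Ropen(-9, -9/91), Rationals), ProductSet(Interval.Ropen(5/2, 73/7), {-31/5, -2, -5/71, 9/7, 6*sqrt(11)}))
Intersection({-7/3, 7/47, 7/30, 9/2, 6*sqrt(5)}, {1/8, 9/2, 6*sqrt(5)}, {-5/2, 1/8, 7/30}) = EmptySet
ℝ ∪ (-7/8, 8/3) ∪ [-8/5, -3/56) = (-∞, ∞)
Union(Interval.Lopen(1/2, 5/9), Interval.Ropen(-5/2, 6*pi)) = Interval.Ropen(-5/2, 6*pi)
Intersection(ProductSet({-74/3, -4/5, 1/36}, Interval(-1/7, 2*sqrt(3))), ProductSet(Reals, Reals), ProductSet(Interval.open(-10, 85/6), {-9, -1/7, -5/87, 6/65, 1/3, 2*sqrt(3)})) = ProductSet({-4/5, 1/36}, {-1/7, -5/87, 6/65, 1/3, 2*sqrt(3)})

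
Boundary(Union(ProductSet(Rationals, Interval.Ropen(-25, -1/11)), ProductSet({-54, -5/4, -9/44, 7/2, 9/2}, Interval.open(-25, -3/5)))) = ProductSet(Reals, Interval(-25, -1/11))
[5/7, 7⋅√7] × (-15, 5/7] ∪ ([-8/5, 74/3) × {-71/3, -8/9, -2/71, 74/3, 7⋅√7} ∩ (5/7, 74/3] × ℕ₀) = [5/7, 7⋅√7] × (-15, 5/7]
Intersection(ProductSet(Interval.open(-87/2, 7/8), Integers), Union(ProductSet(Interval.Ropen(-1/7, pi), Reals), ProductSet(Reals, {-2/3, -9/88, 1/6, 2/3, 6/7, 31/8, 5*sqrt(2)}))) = ProductSet(Interval.Ropen(-1/7, 7/8), Integers)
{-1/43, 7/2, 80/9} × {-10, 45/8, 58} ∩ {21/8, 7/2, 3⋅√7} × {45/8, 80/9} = {7/2} × {45/8}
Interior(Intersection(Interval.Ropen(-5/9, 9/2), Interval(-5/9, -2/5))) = Interval.open(-5/9, -2/5)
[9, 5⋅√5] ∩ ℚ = ℚ ∩ [9, 5⋅√5]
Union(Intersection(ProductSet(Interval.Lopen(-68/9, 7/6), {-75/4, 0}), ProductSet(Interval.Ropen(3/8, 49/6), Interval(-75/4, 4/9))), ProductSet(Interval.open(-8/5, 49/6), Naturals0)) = Union(ProductSet(Interval.open(-8/5, 49/6), Naturals0), ProductSet(Interval(3/8, 7/6), {-75/4, 0}))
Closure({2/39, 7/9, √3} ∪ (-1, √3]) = [-1, √3]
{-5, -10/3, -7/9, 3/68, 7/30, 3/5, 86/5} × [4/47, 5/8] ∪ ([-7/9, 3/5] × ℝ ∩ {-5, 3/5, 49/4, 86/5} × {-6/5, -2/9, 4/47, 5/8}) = ({3/5} × {-6/5, -2/9, 4/47, 5/8}) ∪ ({-5, -10/3, -7/9, 3/68, 7/30, 3/5, 86/5} × [4/47, 5/8])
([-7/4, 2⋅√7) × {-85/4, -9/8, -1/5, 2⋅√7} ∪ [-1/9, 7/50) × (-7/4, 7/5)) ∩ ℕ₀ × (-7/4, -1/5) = ({0, 1, …, 5} × {-9/8}) ∪ ({0} × (-7/4, -1/5))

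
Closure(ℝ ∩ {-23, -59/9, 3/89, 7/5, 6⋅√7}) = {-23, -59/9, 3/89, 7/5, 6⋅√7}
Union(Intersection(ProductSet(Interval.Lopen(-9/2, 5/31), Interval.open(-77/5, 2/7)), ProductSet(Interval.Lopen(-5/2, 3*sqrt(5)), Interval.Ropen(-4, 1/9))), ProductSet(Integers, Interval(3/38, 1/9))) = Union(ProductSet(Integers, Interval(3/38, 1/9)), ProductSet(Interval.Lopen(-5/2, 5/31), Interval.Ropen(-4, 1/9)))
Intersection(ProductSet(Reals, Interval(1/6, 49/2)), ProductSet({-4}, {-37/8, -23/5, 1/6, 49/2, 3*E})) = ProductSet({-4}, {1/6, 49/2, 3*E})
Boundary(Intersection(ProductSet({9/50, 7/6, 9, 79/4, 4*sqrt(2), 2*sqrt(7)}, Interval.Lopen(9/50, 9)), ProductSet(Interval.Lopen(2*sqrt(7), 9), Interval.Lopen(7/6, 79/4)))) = ProductSet({9, 4*sqrt(2)}, Interval(7/6, 9))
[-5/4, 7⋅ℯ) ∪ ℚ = ℚ ∪ [-5/4, 7⋅ℯ)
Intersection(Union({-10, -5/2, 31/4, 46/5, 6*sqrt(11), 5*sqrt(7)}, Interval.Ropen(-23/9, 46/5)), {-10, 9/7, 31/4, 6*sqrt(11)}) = {-10, 9/7, 31/4, 6*sqrt(11)}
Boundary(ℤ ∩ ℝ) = ℤ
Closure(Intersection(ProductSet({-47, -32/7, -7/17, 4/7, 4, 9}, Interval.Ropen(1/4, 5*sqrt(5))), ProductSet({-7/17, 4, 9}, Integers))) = ProductSet({-7/17, 4, 9}, Range(1, 12, 1))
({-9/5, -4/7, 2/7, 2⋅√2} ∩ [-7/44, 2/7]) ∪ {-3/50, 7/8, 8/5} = {-3/50, 2/7, 7/8, 8/5}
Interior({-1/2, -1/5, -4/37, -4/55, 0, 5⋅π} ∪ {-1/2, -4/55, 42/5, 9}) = ∅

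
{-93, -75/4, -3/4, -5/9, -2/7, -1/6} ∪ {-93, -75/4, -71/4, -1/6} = {-93, -75/4, -71/4, -3/4, -5/9, -2/7, -1/6}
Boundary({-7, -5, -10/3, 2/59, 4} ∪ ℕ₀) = {-7, -5, -10/3, 2/59} ∪ ℕ₀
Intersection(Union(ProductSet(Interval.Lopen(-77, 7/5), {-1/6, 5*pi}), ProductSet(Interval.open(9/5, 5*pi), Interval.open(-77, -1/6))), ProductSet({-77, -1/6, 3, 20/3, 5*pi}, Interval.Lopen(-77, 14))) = Union(ProductSet({-1/6}, {-1/6}), ProductSet({3, 20/3}, Interval.open(-77, -1/6)))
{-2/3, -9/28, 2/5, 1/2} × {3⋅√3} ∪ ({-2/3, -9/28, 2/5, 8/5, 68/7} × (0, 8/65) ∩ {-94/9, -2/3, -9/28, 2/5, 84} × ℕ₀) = {-2/3, -9/28, 2/5, 1/2} × {3⋅√3}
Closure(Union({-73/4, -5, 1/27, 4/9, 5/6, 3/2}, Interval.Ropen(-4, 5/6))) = Union({-73/4, -5, 3/2}, Interval(-4, 5/6))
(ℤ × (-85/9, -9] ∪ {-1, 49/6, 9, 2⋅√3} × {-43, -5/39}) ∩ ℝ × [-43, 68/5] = (ℤ × (-85/9, -9]) ∪ ({-1, 49/6, 9, 2⋅√3} × {-43, -5/39})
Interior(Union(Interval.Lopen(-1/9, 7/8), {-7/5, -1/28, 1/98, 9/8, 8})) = Interval.open(-1/9, 7/8)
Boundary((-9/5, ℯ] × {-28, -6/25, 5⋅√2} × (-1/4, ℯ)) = [-9/5, ℯ] × {-28, -6/25, 5⋅√2} × [-1/4, ℯ]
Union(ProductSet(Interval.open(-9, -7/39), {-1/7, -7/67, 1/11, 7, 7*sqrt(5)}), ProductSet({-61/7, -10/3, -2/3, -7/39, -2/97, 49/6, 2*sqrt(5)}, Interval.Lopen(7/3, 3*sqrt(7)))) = Union(ProductSet({-61/7, -10/3, -2/3, -7/39, -2/97, 49/6, 2*sqrt(5)}, Interval.Lopen(7/3, 3*sqrt(7))), ProductSet(Interval.open(-9, -7/39), {-1/7, -7/67, 1/11, 7, 7*sqrt(5)}))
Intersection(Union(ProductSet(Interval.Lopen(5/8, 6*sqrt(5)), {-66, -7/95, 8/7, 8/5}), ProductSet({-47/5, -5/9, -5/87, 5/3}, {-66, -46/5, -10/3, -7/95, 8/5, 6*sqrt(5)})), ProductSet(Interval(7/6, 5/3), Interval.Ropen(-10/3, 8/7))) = Union(ProductSet({5/3}, {-10/3, -7/95}), ProductSet(Interval(7/6, 5/3), {-7/95}))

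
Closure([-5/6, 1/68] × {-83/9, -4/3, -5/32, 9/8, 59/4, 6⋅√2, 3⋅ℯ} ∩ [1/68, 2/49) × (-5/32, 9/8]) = {1/68} × {9/8}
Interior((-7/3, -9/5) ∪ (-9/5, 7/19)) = (-7/3, -9/5) ∪ (-9/5, 7/19)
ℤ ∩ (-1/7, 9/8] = {0, 1}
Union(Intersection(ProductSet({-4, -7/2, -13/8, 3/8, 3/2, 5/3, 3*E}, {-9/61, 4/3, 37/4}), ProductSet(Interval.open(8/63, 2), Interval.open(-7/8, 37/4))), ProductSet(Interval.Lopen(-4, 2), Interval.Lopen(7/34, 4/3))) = Union(ProductSet({3/8, 3/2, 5/3}, {-9/61, 4/3}), ProductSet(Interval.Lopen(-4, 2), Interval.Lopen(7/34, 4/3)))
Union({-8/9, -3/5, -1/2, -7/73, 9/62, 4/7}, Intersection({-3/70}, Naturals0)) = {-8/9, -3/5, -1/2, -7/73, 9/62, 4/7}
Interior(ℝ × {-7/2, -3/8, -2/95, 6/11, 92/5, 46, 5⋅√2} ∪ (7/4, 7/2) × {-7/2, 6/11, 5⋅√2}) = ∅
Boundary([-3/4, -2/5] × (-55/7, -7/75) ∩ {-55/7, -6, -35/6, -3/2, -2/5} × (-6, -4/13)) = {-2/5} × [-6, -4/13]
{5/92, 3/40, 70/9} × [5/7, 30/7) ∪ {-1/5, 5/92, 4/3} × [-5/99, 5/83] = ({-1/5, 5/92, 4/3} × [-5/99, 5/83]) ∪ ({5/92, 3/40, 70/9} × [5/7, 30/7))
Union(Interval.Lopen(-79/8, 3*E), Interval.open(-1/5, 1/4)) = Interval.Lopen(-79/8, 3*E)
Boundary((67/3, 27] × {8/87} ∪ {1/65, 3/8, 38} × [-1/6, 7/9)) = ([67/3, 27] × {8/87}) ∪ ({1/65, 3/8, 38} × [-1/6, 7/9])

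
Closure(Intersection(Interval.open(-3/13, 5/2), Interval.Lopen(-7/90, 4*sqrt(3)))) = Interval(-7/90, 5/2)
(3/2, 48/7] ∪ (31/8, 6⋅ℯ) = (3/2, 6⋅ℯ)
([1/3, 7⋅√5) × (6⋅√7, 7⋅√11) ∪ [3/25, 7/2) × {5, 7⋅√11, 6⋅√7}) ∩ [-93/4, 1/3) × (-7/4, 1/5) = ∅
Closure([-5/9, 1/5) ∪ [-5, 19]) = [-5, 19]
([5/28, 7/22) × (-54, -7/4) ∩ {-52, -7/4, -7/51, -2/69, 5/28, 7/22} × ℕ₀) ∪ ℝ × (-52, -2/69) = ℝ × (-52, -2/69)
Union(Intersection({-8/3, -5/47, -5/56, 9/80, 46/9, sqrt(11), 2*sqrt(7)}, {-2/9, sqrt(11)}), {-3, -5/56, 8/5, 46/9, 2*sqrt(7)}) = {-3, -5/56, 8/5, 46/9, sqrt(11), 2*sqrt(7)}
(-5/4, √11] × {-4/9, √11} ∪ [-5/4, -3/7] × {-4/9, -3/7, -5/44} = ([-5/4, -3/7] × {-4/9, -3/7, -5/44}) ∪ ((-5/4, √11] × {-4/9, √11})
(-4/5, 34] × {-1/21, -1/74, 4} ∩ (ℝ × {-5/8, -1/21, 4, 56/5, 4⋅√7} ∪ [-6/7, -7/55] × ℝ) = ((-4/5, 34] × {-1/21, 4}) ∪ ((-4/5, -7/55] × {-1/21, -1/74, 4})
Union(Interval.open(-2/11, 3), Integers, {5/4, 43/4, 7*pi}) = Union({43/4, 7*pi}, Integers, Interval.Lopen(-2/11, 3))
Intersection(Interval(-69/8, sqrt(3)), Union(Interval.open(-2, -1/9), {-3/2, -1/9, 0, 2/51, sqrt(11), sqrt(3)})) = Union({0, 2/51, sqrt(3)}, Interval.Lopen(-2, -1/9))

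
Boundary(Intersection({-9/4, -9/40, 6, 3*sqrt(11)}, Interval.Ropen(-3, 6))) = {-9/4, -9/40}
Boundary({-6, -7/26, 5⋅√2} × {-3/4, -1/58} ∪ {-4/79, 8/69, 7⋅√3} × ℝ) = ({-4/79, 8/69, 7⋅√3} × ℝ) ∪ ({-6, -7/26, 5⋅√2} × {-3/4, -1/58})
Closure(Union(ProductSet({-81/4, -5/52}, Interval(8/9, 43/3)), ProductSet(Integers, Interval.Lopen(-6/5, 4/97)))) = Union(ProductSet({-81/4, -5/52}, Interval(8/9, 43/3)), ProductSet(Integers, Interval(-6/5, 4/97)))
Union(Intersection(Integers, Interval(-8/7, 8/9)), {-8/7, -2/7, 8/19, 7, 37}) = Union({-8/7, -2/7, 8/19, 7, 37}, Range(-1, 1, 1))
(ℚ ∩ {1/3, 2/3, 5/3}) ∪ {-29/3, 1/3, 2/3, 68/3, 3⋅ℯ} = {-29/3, 1/3, 2/3, 5/3, 68/3, 3⋅ℯ}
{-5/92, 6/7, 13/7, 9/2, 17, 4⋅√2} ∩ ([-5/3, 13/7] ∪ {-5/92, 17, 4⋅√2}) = {-5/92, 6/7, 13/7, 17, 4⋅√2}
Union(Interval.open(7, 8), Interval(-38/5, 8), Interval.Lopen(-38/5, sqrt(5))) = Interval(-38/5, 8)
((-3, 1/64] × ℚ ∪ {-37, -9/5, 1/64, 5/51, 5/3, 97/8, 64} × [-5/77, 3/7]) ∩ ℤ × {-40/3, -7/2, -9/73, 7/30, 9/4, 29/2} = ({-37, 64} × {7/30}) ∪ ({-2, -1, 0} × {-40/3, -7/2, -9/73, 7/30, 9/4, 29/2})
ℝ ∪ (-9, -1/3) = (-∞, ∞)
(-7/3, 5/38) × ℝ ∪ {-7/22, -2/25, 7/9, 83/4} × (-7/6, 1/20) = ((-7/3, 5/38) × ℝ) ∪ ({-7/22, -2/25, 7/9, 83/4} × (-7/6, 1/20))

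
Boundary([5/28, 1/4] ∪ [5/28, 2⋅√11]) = {5/28, 2⋅√11}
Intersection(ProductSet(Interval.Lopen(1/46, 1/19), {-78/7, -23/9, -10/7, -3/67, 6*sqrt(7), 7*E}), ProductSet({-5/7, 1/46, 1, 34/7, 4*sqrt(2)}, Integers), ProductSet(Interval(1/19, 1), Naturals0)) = EmptySet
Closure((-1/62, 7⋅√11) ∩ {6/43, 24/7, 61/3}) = {6/43, 24/7, 61/3}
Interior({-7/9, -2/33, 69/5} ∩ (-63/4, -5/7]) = ∅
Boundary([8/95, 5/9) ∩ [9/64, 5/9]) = {9/64, 5/9}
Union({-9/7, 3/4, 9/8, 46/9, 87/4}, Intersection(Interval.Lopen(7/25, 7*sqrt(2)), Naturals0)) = Union({-9/7, 3/4, 9/8, 46/9, 87/4}, Range(1, 10, 1))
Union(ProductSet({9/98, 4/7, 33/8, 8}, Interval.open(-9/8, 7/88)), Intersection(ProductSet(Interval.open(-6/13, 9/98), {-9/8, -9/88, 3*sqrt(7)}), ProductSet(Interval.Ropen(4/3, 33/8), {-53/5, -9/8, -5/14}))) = ProductSet({9/98, 4/7, 33/8, 8}, Interval.open(-9/8, 7/88))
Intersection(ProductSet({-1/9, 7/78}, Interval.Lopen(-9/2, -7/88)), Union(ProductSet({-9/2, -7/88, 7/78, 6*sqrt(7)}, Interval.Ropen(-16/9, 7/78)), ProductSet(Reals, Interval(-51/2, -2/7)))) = Union(ProductSet({7/78}, Interval(-16/9, -7/88)), ProductSet({-1/9, 7/78}, Interval.Lopen(-9/2, -2/7)))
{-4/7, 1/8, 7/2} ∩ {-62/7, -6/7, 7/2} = {7/2}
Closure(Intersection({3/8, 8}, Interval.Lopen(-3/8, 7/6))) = {3/8}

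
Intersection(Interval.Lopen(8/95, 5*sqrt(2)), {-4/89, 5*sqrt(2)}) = {5*sqrt(2)}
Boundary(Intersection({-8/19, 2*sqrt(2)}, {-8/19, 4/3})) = {-8/19}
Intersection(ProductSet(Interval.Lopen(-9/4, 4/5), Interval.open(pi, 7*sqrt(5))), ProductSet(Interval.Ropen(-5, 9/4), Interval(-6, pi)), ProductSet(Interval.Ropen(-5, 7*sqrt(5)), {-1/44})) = EmptySet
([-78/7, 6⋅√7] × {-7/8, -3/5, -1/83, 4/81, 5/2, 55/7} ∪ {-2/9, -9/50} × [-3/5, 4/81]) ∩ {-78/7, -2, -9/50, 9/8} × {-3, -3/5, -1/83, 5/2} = {-78/7, -2, -9/50, 9/8} × {-3/5, -1/83, 5/2}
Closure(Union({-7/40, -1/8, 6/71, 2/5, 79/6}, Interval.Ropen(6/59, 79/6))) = Union({-7/40, -1/8, 6/71}, Interval(6/59, 79/6))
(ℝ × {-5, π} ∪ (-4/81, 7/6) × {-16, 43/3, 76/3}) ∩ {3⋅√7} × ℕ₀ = ∅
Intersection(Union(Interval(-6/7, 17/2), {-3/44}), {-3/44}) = {-3/44}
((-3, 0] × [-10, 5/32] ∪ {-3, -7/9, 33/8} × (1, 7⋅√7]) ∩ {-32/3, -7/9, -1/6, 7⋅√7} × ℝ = ({-7/9, -1/6} × [-10, 5/32]) ∪ ({-7/9} × (1, 7⋅√7])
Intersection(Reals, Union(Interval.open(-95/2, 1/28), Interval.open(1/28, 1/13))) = Union(Interval.open(-95/2, 1/28), Interval.open(1/28, 1/13))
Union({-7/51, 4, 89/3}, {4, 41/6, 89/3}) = {-7/51, 4, 41/6, 89/3}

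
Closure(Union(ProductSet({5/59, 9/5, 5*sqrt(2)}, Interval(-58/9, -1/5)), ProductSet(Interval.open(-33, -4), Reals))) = Union(ProductSet({5/59, 9/5, 5*sqrt(2)}, Interval(-58/9, -1/5)), ProductSet(Interval(-33, -4), Reals))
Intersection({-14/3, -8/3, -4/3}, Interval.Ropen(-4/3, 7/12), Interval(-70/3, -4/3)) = {-4/3}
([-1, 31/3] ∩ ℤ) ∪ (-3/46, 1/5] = {-1, 0, …, 10} ∪ (-3/46, 1/5]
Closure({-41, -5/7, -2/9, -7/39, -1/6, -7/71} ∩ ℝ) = {-41, -5/7, -2/9, -7/39, -1/6, -7/71}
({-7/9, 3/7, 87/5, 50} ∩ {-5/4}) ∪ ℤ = ℤ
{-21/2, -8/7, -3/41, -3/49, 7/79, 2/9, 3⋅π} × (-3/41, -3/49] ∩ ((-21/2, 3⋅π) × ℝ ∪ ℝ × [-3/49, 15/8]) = ({-8/7, -3/41, -3/49, 7/79, 2/9} × (-3/41, -3/49]) ∪ ({-21/2, -8/7, -3/41, -3/49, 7/79, 2/9, 3⋅π} × {-3/49})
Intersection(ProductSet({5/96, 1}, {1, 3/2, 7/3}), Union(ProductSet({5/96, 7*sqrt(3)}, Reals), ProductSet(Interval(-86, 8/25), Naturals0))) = ProductSet({5/96}, {1, 3/2, 7/3})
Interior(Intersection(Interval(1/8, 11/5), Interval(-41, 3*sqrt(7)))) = Interval.open(1/8, 11/5)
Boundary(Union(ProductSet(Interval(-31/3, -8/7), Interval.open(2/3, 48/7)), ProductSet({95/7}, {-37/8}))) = Union(ProductSet({95/7}, {-37/8}), ProductSet({-31/3, -8/7}, Interval(2/3, 48/7)), ProductSet(Interval(-31/3, -8/7), {2/3, 48/7}))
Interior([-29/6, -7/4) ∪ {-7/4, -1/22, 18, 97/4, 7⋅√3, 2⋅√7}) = (-29/6, -7/4)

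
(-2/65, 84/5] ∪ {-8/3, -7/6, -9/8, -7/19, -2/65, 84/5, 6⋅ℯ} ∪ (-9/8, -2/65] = {-8/3, -7/6} ∪ [-9/8, 84/5]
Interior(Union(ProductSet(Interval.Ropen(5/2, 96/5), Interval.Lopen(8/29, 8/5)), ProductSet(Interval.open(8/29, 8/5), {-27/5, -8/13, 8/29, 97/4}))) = ProductSet(Interval.open(5/2, 96/5), Interval.open(8/29, 8/5))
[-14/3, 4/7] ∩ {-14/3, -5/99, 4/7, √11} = {-14/3, -5/99, 4/7}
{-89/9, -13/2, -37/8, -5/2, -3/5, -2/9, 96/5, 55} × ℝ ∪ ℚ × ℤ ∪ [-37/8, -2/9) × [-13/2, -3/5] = (ℚ × ℤ) ∪ ({-89/9, -13/2, -37/8, -5/2, -3/5, -2/9, 96/5, 55} × ℝ) ∪ ([-37/8, -2/9) × [-13/2, -3/5])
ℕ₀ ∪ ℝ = ℝ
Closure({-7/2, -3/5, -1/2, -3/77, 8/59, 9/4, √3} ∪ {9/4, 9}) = {-7/2, -3/5, -1/2, -3/77, 8/59, 9/4, 9, √3}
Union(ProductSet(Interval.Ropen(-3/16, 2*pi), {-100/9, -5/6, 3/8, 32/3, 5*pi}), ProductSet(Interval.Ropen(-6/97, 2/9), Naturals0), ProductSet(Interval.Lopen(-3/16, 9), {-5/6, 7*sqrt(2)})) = Union(ProductSet(Interval.Lopen(-3/16, 9), {-5/6, 7*sqrt(2)}), ProductSet(Interval.Ropen(-3/16, 2*pi), {-100/9, -5/6, 3/8, 32/3, 5*pi}), ProductSet(Interval.Ropen(-6/97, 2/9), Naturals0))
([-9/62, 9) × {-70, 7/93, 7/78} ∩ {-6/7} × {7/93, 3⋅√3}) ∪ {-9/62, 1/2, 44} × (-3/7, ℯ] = {-9/62, 1/2, 44} × (-3/7, ℯ]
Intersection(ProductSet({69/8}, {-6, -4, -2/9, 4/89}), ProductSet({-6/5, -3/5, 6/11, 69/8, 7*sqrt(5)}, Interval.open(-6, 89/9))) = ProductSet({69/8}, {-4, -2/9, 4/89})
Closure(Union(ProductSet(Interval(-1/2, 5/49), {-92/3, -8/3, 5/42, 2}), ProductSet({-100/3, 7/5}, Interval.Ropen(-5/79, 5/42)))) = Union(ProductSet({-100/3, 7/5}, Interval(-5/79, 5/42)), ProductSet(Interval(-1/2, 5/49), {-92/3, -8/3, 5/42, 2}))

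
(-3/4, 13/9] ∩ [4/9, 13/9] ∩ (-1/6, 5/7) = [4/9, 5/7)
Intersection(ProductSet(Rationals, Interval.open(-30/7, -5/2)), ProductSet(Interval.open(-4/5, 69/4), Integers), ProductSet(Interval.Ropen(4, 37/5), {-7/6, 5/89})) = EmptySet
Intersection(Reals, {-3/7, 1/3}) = {-3/7, 1/3}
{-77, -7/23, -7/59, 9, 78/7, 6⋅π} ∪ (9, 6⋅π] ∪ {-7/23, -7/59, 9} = {-77, -7/23, -7/59} ∪ [9, 6⋅π]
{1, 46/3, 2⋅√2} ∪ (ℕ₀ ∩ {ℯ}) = {1, 46/3, 2⋅√2}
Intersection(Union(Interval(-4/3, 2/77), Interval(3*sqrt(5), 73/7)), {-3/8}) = {-3/8}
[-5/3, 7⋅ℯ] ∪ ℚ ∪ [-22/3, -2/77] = ℚ ∪ [-22/3, 7⋅ℯ]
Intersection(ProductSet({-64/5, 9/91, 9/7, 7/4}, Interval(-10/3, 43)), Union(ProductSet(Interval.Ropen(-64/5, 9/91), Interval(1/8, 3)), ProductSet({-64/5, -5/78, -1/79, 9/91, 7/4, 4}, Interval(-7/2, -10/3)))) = Union(ProductSet({-64/5}, Interval(1/8, 3)), ProductSet({-64/5, 9/91, 7/4}, {-10/3}))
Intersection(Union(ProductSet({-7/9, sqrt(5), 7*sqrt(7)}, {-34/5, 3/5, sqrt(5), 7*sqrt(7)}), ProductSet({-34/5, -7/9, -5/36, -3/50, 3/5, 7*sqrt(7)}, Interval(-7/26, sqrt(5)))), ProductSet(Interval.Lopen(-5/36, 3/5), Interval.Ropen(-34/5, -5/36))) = ProductSet({-3/50, 3/5}, Interval.Ropen(-7/26, -5/36))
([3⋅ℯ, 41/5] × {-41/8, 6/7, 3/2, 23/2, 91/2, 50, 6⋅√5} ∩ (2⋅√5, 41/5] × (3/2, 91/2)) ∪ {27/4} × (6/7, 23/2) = ({27/4} × (6/7, 23/2)) ∪ ([3⋅ℯ, 41/5] × {23/2, 6⋅√5})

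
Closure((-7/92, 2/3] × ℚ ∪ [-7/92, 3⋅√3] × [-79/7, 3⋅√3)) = ({-7/92} × ℝ) ∪ ((-7/92, 2/3] × ℚ) ∪ ([-7/92, 3⋅√3] × [-79/7, 3⋅√3]) ∪ ([-7/92, 2/3] × ((-∞, -79/7] ∪ [3⋅√3, ∞)))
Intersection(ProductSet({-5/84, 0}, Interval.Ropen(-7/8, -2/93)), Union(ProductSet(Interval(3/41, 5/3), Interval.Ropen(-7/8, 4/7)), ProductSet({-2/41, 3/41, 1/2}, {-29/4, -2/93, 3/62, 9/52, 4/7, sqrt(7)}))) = EmptySet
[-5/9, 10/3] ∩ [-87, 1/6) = [-5/9, 1/6)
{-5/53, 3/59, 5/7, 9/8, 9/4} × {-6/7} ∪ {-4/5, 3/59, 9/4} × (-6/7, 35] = ({-5/53, 3/59, 5/7, 9/8, 9/4} × {-6/7}) ∪ ({-4/5, 3/59, 9/4} × (-6/7, 35])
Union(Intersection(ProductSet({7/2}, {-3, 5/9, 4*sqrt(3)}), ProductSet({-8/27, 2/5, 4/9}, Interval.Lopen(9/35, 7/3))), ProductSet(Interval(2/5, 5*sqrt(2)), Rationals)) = ProductSet(Interval(2/5, 5*sqrt(2)), Rationals)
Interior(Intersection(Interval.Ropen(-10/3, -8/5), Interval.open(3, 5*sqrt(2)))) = EmptySet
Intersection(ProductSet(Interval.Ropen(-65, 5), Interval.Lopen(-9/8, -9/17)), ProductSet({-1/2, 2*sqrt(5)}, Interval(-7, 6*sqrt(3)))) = ProductSet({-1/2, 2*sqrt(5)}, Interval.Lopen(-9/8, -9/17))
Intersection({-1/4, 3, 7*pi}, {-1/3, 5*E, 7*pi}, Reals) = {7*pi}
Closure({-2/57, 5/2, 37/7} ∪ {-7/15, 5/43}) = {-7/15, -2/57, 5/43, 5/2, 37/7}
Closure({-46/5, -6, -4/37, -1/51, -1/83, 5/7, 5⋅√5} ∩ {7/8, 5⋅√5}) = {5⋅√5}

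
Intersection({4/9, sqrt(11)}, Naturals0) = EmptySet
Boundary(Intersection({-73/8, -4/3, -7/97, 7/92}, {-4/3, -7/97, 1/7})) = {-4/3, -7/97}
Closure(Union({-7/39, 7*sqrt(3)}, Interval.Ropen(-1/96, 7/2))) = Union({-7/39, 7*sqrt(3)}, Interval(-1/96, 7/2))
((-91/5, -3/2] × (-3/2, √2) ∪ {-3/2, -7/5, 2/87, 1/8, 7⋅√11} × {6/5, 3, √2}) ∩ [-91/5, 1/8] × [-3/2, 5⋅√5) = ({-3/2, -7/5, 2/87, 1/8} × {6/5, 3, √2}) ∪ ((-91/5, -3/2] × (-3/2, √2))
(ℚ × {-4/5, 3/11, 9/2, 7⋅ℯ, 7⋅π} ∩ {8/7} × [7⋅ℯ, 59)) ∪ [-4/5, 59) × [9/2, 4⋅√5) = ({8/7} × {7⋅ℯ, 7⋅π}) ∪ ([-4/5, 59) × [9/2, 4⋅√5))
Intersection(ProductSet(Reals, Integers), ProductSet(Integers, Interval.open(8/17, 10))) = ProductSet(Integers, Range(1, 10, 1))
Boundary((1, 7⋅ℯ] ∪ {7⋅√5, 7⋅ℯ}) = {1, 7⋅ℯ}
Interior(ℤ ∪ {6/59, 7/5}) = ∅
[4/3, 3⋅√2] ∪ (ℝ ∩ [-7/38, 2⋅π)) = [-7/38, 2⋅π)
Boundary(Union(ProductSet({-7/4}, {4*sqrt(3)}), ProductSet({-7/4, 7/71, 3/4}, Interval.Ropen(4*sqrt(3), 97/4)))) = ProductSet({-7/4, 7/71, 3/4}, Interval(4*sqrt(3), 97/4))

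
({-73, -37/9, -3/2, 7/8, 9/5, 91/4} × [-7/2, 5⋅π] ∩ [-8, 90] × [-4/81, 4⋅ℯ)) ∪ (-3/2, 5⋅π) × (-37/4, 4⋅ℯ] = ({-37/9, -3/2, 7/8, 9/5, 91/4} × [-4/81, 4⋅ℯ)) ∪ ((-3/2, 5⋅π) × (-37/4, 4⋅ℯ])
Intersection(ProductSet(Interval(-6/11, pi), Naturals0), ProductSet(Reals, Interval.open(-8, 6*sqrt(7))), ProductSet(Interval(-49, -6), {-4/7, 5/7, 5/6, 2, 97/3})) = EmptySet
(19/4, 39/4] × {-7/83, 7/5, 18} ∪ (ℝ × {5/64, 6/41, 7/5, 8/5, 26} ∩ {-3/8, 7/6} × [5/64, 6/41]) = ({-3/8, 7/6} × {5/64, 6/41}) ∪ ((19/4, 39/4] × {-7/83, 7/5, 18})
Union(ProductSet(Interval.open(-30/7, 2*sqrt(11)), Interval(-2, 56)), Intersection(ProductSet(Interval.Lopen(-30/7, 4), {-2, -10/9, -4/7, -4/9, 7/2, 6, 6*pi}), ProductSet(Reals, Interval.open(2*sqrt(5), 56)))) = ProductSet(Interval.open(-30/7, 2*sqrt(11)), Interval(-2, 56))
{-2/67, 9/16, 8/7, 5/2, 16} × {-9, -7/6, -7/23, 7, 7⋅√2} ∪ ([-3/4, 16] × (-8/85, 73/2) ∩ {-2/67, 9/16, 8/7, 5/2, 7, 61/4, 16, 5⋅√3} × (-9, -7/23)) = {-2/67, 9/16, 8/7, 5/2, 16} × {-9, -7/6, -7/23, 7, 7⋅√2}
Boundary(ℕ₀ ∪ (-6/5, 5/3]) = {-6/5, 5/3} ∪ (ℕ₀ \ (-6/5, 5/3))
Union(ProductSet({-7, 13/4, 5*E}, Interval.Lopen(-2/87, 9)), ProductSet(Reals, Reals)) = ProductSet(Reals, Reals)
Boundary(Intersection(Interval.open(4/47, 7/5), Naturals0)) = Range(1, 2, 1)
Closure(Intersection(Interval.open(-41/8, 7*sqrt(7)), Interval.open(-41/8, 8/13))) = Interval(-41/8, 8/13)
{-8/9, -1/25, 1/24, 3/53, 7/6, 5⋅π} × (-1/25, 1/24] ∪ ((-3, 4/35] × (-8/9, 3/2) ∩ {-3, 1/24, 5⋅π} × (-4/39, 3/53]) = ({1/24} × (-4/39, 3/53]) ∪ ({-8/9, -1/25, 1/24, 3/53, 7/6, 5⋅π} × (-1/25, 1/24])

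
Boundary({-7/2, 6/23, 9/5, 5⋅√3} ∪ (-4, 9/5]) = {-4, 9/5, 5⋅√3}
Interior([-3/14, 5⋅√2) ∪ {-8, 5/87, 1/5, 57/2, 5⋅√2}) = (-3/14, 5⋅√2)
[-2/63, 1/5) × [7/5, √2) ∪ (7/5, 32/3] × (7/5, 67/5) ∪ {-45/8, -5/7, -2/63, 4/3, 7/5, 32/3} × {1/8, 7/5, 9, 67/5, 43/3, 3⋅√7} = ((7/5, 32/3] × (7/5, 67/5)) ∪ ([-2/63, 1/5) × [7/5, √2)) ∪ ({-45/8, -5/7, -2/63, 4/3, 7/5, 32/3} × {1/8, 7/5, 9, 67/5, 43/3, 3⋅√7})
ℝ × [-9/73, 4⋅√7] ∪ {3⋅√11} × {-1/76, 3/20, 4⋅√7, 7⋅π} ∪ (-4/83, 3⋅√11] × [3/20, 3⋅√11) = (ℝ × [-9/73, 4⋅√7]) ∪ ({3⋅√11} × {-1/76, 3/20, 4⋅√7, 7⋅π})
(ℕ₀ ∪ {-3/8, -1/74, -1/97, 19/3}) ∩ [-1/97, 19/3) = {-1/97} ∪ {0, 1, …, 6}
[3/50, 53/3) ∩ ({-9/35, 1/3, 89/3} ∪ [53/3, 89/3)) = {1/3}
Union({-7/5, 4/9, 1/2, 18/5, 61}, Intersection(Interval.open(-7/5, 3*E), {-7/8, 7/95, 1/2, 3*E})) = {-7/5, -7/8, 7/95, 4/9, 1/2, 18/5, 61}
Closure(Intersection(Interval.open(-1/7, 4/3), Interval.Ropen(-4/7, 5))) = Interval(-1/7, 4/3)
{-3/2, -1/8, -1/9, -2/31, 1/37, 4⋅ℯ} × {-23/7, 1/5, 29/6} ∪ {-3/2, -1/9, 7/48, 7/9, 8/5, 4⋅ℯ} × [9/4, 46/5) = ({-3/2, -1/8, -1/9, -2/31, 1/37, 4⋅ℯ} × {-23/7, 1/5, 29/6}) ∪ ({-3/2, -1/9, 7/48, 7/9, 8/5, 4⋅ℯ} × [9/4, 46/5))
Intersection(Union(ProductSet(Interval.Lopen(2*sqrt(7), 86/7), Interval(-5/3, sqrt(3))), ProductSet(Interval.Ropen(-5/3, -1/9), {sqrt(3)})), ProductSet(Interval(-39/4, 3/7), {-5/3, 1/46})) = EmptySet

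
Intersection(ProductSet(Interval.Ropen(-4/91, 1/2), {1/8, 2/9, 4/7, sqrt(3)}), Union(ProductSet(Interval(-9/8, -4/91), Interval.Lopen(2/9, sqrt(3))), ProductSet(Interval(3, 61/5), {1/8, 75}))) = ProductSet({-4/91}, {4/7, sqrt(3)})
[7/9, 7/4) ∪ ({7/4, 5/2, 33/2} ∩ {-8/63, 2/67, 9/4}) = [7/9, 7/4)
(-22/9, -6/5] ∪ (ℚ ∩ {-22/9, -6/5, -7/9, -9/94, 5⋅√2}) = [-22/9, -6/5] ∪ {-7/9, -9/94}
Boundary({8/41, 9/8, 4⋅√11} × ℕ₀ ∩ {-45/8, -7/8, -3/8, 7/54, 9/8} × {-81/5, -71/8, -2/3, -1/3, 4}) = {9/8} × {4}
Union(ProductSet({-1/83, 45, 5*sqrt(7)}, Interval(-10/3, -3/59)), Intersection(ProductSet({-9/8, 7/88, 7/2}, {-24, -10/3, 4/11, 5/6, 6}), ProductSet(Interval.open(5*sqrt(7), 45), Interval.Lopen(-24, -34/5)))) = ProductSet({-1/83, 45, 5*sqrt(7)}, Interval(-10/3, -3/59))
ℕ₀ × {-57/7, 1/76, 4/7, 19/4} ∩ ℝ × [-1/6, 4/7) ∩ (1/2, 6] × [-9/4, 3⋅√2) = {1, 2, …, 6} × {1/76}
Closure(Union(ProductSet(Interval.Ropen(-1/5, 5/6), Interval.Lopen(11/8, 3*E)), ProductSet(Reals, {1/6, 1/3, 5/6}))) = Union(ProductSet({-1/5, 5/6}, Interval(11/8, 3*E)), ProductSet(Interval(-1/5, 5/6), {11/8, 3*E}), ProductSet(Interval.Ropen(-1/5, 5/6), Interval.Lopen(11/8, 3*E)), ProductSet(Reals, {1/6, 1/3, 5/6}))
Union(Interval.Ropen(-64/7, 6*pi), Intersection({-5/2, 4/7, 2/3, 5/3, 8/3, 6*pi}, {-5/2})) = Interval.Ropen(-64/7, 6*pi)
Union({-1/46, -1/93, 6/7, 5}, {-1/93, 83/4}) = {-1/46, -1/93, 6/7, 5, 83/4}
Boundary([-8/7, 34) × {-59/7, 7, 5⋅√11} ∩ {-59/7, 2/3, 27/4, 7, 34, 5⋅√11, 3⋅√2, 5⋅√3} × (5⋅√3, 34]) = {2/3, 27/4, 7, 5⋅√11, 3⋅√2, 5⋅√3} × {5⋅√11}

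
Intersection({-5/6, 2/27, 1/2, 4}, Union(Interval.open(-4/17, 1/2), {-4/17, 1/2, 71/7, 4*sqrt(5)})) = {2/27, 1/2}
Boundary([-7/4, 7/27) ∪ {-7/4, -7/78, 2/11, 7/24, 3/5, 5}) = {-7/4, 7/27, 7/24, 3/5, 5}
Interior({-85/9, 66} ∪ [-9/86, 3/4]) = (-9/86, 3/4)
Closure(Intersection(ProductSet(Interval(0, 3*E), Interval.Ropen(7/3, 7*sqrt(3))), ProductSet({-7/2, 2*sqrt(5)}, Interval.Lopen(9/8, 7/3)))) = ProductSet({2*sqrt(5)}, {7/3})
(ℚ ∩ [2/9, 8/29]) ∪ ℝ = ℝ ∪ (ℚ ∩ [2/9, 8/29])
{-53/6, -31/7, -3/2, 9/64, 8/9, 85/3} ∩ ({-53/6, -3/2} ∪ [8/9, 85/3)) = {-53/6, -3/2, 8/9}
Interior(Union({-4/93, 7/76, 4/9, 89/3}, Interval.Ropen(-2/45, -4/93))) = Interval.open(-2/45, -4/93)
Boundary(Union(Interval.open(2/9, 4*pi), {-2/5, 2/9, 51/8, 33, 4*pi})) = {-2/5, 2/9, 33, 4*pi}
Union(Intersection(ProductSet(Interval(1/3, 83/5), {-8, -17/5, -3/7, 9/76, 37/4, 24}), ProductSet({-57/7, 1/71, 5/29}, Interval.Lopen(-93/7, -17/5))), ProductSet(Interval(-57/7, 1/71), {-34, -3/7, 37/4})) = ProductSet(Interval(-57/7, 1/71), {-34, -3/7, 37/4})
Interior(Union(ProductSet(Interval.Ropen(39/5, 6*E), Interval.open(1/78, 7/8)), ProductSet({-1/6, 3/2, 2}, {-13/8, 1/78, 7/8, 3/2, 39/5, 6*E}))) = ProductSet(Interval.open(39/5, 6*E), Interval.open(1/78, 7/8))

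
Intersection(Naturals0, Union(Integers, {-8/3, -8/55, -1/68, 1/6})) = Naturals0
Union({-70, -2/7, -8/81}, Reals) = Reals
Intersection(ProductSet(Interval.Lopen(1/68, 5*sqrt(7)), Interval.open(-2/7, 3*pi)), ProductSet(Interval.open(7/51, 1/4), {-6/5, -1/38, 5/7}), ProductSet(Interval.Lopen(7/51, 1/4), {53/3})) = EmptySet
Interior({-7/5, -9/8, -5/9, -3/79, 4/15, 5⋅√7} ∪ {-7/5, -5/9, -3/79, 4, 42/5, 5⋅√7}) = ∅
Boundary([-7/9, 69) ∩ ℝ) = {-7/9, 69}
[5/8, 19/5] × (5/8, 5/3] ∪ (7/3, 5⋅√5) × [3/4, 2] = ([5/8, 19/5] × (5/8, 5/3]) ∪ ((7/3, 5⋅√5) × [3/4, 2])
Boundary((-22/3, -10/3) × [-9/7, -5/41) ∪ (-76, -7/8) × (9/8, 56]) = ({-76, -7/8} × [9/8, 56]) ∪ ({-22/3, -10/3} × [-9/7, -5/41]) ∪ ([-76, -7/8] × {9/8, 56}) ∪ ([-22/3, -10/3] × {-9/7, -5/41})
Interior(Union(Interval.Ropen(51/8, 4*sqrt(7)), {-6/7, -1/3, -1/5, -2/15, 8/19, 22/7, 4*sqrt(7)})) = Interval.open(51/8, 4*sqrt(7))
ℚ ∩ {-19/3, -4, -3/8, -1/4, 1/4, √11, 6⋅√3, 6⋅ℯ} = {-19/3, -4, -3/8, -1/4, 1/4}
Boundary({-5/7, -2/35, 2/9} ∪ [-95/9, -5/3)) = {-95/9, -5/3, -5/7, -2/35, 2/9}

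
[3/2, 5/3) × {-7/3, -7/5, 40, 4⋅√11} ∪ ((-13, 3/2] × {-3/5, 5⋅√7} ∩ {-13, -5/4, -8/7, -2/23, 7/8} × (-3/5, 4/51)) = [3/2, 5/3) × {-7/3, -7/5, 40, 4⋅√11}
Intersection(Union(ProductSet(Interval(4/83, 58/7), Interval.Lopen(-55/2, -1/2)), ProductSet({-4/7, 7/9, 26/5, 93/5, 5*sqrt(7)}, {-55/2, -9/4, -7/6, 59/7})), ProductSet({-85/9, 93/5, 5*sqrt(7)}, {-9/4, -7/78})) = ProductSet({93/5, 5*sqrt(7)}, {-9/4})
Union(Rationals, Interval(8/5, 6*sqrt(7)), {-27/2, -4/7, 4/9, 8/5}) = Union(Interval(8/5, 6*sqrt(7)), Rationals)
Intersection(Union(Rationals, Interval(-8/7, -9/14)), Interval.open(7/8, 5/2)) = Intersection(Interval.open(7/8, 5/2), Rationals)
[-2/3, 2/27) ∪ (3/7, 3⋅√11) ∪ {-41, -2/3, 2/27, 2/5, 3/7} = {-41, 2/5} ∪ [-2/3, 2/27] ∪ [3/7, 3⋅√11)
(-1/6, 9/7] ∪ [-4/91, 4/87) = (-1/6, 9/7]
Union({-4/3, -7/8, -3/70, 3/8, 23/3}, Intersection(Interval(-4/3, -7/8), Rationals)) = Union({-3/70, 3/8, 23/3}, Intersection(Interval(-4/3, -7/8), Rationals))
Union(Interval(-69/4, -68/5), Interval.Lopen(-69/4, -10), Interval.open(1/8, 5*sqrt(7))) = Union(Interval(-69/4, -10), Interval.open(1/8, 5*sqrt(7)))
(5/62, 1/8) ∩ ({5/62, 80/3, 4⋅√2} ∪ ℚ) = ℚ ∩ (5/62, 1/8)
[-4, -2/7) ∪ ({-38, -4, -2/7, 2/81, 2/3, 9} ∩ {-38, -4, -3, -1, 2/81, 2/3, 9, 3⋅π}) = {-38, 2/81, 2/3, 9} ∪ [-4, -2/7)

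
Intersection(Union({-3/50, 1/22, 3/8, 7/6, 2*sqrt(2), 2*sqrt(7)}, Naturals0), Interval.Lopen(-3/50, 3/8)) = Union({1/22, 3/8}, Range(0, 1, 1))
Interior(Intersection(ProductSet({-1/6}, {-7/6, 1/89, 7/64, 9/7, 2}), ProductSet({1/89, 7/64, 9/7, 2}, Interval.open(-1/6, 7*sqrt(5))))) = EmptySet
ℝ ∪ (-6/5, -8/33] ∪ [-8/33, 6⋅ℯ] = (-∞, ∞)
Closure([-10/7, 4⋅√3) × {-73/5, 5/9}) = [-10/7, 4⋅√3] × {-73/5, 5/9}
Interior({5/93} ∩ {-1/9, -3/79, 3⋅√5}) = ∅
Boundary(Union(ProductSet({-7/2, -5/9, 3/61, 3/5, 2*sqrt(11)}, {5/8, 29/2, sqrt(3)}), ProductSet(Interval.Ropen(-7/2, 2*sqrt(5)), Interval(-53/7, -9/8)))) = Union(ProductSet({-7/2, 2*sqrt(5)}, Interval(-53/7, -9/8)), ProductSet({-7/2, -5/9, 3/61, 3/5, 2*sqrt(11)}, {5/8, 29/2, sqrt(3)}), ProductSet(Interval(-7/2, 2*sqrt(5)), {-53/7, -9/8}))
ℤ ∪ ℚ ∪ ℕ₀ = ℚ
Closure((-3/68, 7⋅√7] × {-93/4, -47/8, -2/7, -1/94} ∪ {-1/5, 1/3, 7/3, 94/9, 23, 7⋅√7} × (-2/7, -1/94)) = ([-3/68, 7⋅√7] × {-93/4, -47/8, -2/7, -1/94}) ∪ ({-1/5, 1/3, 7/3, 94/9, 23, 7⋅√7} × [-2/7, -1/94])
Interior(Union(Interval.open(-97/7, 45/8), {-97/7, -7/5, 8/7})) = Interval.open(-97/7, 45/8)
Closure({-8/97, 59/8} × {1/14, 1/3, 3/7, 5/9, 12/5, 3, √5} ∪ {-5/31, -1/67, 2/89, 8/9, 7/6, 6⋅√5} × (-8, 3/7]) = ({-8/97, 59/8} × {1/14, 1/3, 3/7, 5/9, 12/5, 3, √5}) ∪ ({-5/31, -1/67, 2/89, 8/9, 7/6, 6⋅√5} × [-8, 3/7])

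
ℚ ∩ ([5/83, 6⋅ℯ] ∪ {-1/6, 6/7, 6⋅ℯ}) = {-1/6} ∪ (ℚ ∩ [5/83, 6⋅ℯ])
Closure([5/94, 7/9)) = [5/94, 7/9]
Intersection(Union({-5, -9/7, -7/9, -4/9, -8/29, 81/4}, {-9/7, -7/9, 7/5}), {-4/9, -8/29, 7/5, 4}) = {-4/9, -8/29, 7/5}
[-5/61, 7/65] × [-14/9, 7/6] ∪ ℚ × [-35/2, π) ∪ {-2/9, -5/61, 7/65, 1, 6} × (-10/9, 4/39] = (ℚ × [-35/2, π)) ∪ ([-5/61, 7/65] × [-14/9, 7/6])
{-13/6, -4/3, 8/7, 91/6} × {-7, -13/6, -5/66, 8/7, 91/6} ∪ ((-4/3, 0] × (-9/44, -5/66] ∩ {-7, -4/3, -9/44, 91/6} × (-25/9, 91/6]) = ({-9/44} × (-9/44, -5/66]) ∪ ({-13/6, -4/3, 8/7, 91/6} × {-7, -13/6, -5/66, 8/7, 91/6})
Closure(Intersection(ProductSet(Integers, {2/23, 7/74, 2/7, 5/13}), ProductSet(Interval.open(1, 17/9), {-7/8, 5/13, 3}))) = EmptySet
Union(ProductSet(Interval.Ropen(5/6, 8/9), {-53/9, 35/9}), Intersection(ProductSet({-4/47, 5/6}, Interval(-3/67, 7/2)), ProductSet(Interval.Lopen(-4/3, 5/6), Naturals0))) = Union(ProductSet({-4/47, 5/6}, Range(0, 4, 1)), ProductSet(Interval.Ropen(5/6, 8/9), {-53/9, 35/9}))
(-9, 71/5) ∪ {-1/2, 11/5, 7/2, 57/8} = (-9, 71/5)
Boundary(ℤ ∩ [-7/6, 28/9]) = {-1, 0, …, 3}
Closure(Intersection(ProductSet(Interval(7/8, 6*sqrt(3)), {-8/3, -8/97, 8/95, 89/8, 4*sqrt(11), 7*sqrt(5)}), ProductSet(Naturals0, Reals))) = ProductSet(Range(1, 11, 1), {-8/3, -8/97, 8/95, 89/8, 4*sqrt(11), 7*sqrt(5)})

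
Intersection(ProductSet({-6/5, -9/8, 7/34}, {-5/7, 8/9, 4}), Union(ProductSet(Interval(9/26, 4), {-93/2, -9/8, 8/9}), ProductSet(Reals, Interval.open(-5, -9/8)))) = EmptySet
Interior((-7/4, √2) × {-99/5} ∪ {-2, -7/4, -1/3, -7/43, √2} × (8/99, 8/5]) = ∅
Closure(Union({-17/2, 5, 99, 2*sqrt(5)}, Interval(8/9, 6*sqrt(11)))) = Union({-17/2, 99}, Interval(8/9, 6*sqrt(11)))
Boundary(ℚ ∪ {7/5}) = ℝ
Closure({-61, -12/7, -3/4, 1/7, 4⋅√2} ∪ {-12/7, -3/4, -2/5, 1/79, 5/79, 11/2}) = {-61, -12/7, -3/4, -2/5, 1/79, 5/79, 1/7, 11/2, 4⋅√2}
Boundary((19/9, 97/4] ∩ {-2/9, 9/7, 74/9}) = {74/9}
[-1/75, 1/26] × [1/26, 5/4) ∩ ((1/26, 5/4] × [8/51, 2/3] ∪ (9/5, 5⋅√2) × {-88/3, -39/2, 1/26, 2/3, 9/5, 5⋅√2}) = ∅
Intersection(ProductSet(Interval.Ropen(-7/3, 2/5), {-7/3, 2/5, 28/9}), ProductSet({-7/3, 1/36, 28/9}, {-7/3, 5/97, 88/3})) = ProductSet({-7/3, 1/36}, {-7/3})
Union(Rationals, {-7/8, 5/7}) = Rationals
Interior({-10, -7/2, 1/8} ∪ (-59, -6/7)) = (-59, -6/7)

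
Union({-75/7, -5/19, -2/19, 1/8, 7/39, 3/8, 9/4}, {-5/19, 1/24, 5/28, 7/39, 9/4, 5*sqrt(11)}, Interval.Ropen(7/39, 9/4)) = Union({-75/7, -5/19, -2/19, 1/24, 1/8, 5/28, 5*sqrt(11)}, Interval(7/39, 9/4))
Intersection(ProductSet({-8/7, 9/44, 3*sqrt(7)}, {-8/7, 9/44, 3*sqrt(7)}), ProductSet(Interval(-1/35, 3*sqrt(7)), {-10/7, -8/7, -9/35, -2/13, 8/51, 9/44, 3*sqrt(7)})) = ProductSet({9/44, 3*sqrt(7)}, {-8/7, 9/44, 3*sqrt(7)})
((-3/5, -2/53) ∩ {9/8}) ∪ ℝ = ℝ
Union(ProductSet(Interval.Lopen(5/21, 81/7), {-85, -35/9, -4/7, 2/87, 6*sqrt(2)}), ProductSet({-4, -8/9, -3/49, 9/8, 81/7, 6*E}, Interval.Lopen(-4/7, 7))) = Union(ProductSet({-4, -8/9, -3/49, 9/8, 81/7, 6*E}, Interval.Lopen(-4/7, 7)), ProductSet(Interval.Lopen(5/21, 81/7), {-85, -35/9, -4/7, 2/87, 6*sqrt(2)}))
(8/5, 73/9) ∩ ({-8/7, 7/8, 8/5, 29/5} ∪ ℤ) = {2, 3, …, 8} ∪ {29/5}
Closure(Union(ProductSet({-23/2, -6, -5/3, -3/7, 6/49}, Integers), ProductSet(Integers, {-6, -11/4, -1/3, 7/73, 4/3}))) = Union(ProductSet({-23/2, -6, -5/3, -3/7, 6/49}, Integers), ProductSet(Integers, {-6, -11/4, -1/3, 7/73, 4/3}))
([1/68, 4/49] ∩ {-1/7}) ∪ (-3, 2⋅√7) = (-3, 2⋅√7)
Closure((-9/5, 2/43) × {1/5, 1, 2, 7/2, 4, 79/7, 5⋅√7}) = [-9/5, 2/43] × {1/5, 1, 2, 7/2, 4, 79/7, 5⋅√7}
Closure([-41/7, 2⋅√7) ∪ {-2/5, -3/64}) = [-41/7, 2⋅√7]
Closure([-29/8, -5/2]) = [-29/8, -5/2]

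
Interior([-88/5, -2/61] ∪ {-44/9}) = (-88/5, -2/61)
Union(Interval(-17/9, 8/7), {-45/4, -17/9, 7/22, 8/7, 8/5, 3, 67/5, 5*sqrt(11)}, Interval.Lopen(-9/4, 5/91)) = Union({-45/4, 8/5, 3, 67/5, 5*sqrt(11)}, Interval.Lopen(-9/4, 8/7))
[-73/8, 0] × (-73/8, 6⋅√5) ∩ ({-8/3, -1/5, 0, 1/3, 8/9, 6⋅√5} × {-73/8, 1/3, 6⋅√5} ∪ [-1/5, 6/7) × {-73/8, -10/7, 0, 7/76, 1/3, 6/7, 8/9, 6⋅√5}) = ({-8/3, -1/5, 0} × {1/3}) ∪ ([-1/5, 0] × {-10/7, 0, 7/76, 1/3, 6/7, 8/9})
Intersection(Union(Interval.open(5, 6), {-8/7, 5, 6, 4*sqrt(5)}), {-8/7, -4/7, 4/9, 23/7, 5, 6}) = {-8/7, 5, 6}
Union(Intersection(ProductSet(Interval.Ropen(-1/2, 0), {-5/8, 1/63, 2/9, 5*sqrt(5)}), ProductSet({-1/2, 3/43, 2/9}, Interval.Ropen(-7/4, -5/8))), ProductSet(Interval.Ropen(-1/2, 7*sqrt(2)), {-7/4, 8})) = ProductSet(Interval.Ropen(-1/2, 7*sqrt(2)), {-7/4, 8})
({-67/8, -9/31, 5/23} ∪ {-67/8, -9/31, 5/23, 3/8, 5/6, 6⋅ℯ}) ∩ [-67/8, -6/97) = {-67/8, -9/31}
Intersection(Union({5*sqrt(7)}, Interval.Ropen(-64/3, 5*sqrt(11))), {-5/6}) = {-5/6}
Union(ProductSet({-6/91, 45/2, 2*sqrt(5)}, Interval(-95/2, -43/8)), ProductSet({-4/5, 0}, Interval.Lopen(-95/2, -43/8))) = Union(ProductSet({-4/5, 0}, Interval.Lopen(-95/2, -43/8)), ProductSet({-6/91, 45/2, 2*sqrt(5)}, Interval(-95/2, -43/8)))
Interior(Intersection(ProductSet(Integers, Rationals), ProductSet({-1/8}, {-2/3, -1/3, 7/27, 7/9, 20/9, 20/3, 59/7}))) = EmptySet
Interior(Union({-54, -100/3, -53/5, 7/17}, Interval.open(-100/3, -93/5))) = Interval.open(-100/3, -93/5)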